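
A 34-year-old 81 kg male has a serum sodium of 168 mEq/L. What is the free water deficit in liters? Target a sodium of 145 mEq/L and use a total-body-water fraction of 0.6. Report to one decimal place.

TBW = 0.6 · 81 = 48.6 L
Free water deficit = TBW · (Na/145 − 1)
= 48.6 · (168/145 − 1)
= 48.6 · 0.1586
= 7.71 L

7.7 L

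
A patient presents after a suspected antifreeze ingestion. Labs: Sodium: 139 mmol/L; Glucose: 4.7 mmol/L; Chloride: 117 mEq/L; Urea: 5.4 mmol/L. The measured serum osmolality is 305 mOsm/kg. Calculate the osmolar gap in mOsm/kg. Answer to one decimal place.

16.9 mOsm/kg

Calculated osmolality = 2·Na + glucose + urea
= 2·139 + 4.7 + 5.4
= 278 + 4.70 + 5.40
= 288.1 mOsm/kg ≈ 288.1 mOsm/kg
Osmolar gap = measured − calculated = 305 − 288.1 = 16.9 mOsm/kg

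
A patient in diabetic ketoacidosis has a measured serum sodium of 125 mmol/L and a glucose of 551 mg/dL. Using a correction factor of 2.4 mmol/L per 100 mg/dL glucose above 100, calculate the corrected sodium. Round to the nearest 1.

136 mmol/L

Corrected Na = measured Na + 2.4 · (glucose − 100)/100
= 125 + 2.4 · (551 − 100)/100
= 125 + 10.8
= 135.8 mmol/L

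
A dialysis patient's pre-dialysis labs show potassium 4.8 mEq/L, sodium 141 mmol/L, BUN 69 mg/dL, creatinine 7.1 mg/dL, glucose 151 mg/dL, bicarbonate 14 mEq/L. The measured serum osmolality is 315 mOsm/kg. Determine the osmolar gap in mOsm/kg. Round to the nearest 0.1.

Calculated osmolality = 2·Na + glucose/18 + BUN/2.8
= 2·141 + 151/18 + 69/2.8
= 282 + 8.39 + 24.64
= 315.03 mOsm/kg ≈ 315.0 mOsm/kg
Osmolar gap = measured − calculated = 315 − 315.0 = 0.0 mOsm/kg

0.0 mOsm/kg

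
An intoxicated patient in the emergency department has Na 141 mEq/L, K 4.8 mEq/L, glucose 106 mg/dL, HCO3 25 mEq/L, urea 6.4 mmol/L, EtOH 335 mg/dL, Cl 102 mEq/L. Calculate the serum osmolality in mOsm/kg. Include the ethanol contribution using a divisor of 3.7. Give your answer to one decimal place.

Calculated osmolality = 2·Na + glucose/18 + urea + ethanol/3.7
= 2·141 + 106/18 + 6.4 + 335/3.7
= 282 + 5.89 + 6.40 + 90.54
= 384.83 mOsm/kg

384.8 mOsm/kg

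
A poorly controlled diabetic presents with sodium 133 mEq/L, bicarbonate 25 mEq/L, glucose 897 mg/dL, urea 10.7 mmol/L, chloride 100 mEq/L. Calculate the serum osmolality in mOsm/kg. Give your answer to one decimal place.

326.5 mOsm/kg

Calculated osmolality = 2·Na + glucose/18 + urea
= 2·133 + 897/18 + 10.7
= 266 + 49.83 + 10.70
= 326.53 mOsm/kg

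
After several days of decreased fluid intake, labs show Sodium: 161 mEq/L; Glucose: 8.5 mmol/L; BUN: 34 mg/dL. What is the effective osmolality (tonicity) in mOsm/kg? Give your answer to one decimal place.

Effective osmolality excludes urea (freely permeant across cell membranes):
2·Na + glucose
= 2·161 + 8.5
= 322 + 8.5
= 330.5 mOsm/kg

330.5 mOsm/kg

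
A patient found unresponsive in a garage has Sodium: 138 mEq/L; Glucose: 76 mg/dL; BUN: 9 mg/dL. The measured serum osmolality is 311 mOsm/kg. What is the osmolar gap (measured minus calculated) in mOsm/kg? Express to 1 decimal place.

27.6 mOsm/kg

Calculated osmolality = 2·Na + glucose/18 + BUN/2.8
= 2·138 + 76/18 + 9/2.8
= 276 + 4.22 + 3.21
= 283.43 mOsm/kg ≈ 283.4 mOsm/kg
Osmolar gap = measured − calculated = 311 − 283.4 = 27.6 mOsm/kg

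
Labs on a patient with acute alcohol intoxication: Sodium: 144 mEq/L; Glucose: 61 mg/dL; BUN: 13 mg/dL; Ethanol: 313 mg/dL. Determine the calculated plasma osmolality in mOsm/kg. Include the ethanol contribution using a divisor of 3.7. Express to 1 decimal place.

Calculated osmolality = 2·Na + glucose/18 + BUN/2.8 + ethanol/3.7
= 2·144 + 61/18 + 13/2.8 + 313/3.7
= 288 + 3.39 + 4.64 + 84.59
= 380.62 mOsm/kg

380.6 mOsm/kg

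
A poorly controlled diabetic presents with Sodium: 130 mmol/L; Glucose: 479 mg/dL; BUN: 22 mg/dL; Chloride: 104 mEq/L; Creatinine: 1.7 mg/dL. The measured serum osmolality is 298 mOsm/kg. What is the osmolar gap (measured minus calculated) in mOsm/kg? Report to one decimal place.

Calculated osmolality = 2·Na + glucose/18 + BUN/2.8
= 2·130 + 479/18 + 22/2.8
= 260 + 26.61 + 7.86
= 294.47 mOsm/kg ≈ 294.5 mOsm/kg
Osmolar gap = measured − calculated = 298 − 294.5 = 3.5 mOsm/kg

3.5 mOsm/kg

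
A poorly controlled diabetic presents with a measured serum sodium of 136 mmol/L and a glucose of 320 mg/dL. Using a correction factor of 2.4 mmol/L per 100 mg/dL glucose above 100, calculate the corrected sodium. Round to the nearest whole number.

Corrected Na = measured Na + 2.4 · (glucose − 100)/100
= 136 + 2.4 · (320 − 100)/100
= 136 + 5.3
= 141.3 mmol/L

141 mmol/L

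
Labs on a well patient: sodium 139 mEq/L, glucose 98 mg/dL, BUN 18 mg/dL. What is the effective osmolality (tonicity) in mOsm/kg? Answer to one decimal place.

283.4 mOsm/kg

Effective osmolality excludes urea (freely permeant across cell membranes):
2·Na + glucose/18
= 2·139 + 98/18
= 278 + 5.44
= 283.44 mOsm/kg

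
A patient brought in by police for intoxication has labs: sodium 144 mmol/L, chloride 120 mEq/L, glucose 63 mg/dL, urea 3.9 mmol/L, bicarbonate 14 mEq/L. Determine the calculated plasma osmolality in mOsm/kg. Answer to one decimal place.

295.4 mOsm/kg

Calculated osmolality = 2·Na + glucose/18 + urea
= 2·144 + 63/18 + 3.9
= 288 + 3.50 + 3.90
= 295.4 mOsm/kg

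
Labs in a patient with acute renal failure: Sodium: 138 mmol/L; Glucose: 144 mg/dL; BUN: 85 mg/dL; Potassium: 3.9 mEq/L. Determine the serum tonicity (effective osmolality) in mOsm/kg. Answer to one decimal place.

Effective osmolality excludes urea (freely permeant across cell membranes):
2·Na + glucose/18
= 2·138 + 144/18
= 276 + 8
= 284 mOsm/kg

284.0 mOsm/kg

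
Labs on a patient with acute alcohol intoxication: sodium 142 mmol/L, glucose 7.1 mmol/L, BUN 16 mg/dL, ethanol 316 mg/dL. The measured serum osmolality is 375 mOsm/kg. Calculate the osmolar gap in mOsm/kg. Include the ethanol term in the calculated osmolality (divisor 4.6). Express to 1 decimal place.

Calculated osmolality = 2·Na + glucose + BUN/2.8 + ethanol/4.6
= 2·142 + 7.1 + 16/2.8 + 316/4.6
= 284 + 7.10 + 5.71 + 68.70
= 365.51 mOsm/kg ≈ 365.5 mOsm/kg
Osmolar gap = measured − calculated = 375 − 365.5 = 9.5 mOsm/kg

9.5 mOsm/kg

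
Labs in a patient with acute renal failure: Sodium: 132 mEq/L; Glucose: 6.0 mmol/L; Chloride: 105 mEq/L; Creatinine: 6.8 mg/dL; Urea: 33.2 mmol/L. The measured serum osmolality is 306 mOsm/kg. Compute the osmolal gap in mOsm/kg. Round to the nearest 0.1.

Calculated osmolality = 2·Na + glucose + urea
= 2·132 + 6 + 33.2
= 264 + 6 + 33.20
= 303.2 mOsm/kg ≈ 303.2 mOsm/kg
Osmolar gap = measured − calculated = 306 − 303.2 = 2.8 mOsm/kg

2.8 mOsm/kg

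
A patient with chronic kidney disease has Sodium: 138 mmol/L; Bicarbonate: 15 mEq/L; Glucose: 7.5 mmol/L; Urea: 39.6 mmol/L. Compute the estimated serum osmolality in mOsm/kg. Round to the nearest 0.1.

323.1 mOsm/kg

Calculated osmolality = 2·Na + glucose + urea
= 2·138 + 7.5 + 39.6
= 276 + 7.50 + 39.60
= 323.1 mOsm/kg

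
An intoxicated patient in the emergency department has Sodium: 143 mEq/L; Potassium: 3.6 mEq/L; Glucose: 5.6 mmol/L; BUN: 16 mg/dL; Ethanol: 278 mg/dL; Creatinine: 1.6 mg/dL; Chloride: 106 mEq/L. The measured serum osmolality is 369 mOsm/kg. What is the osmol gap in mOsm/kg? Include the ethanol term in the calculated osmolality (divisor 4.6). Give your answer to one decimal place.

11.3 mOsm/kg

Calculated osmolality = 2·Na + glucose + BUN/2.8 + ethanol/4.6
= 2·143 + 5.6 + 16/2.8 + 278/4.6
= 286 + 5.60 + 5.71 + 60.43
= 357.74 mOsm/kg ≈ 357.7 mOsm/kg
Osmolar gap = measured − calculated = 369 − 357.7 = 11.3 mOsm/kg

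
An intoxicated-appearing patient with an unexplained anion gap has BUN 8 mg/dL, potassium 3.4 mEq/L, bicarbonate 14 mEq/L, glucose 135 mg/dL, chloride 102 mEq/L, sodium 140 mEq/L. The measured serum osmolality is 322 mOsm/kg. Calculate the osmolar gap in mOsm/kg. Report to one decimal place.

Calculated osmolality = 2·Na + glucose/18 + BUN/2.8
= 2·140 + 135/18 + 8/2.8
= 280 + 7.50 + 2.86
= 290.36 mOsm/kg ≈ 290.4 mOsm/kg
Osmolar gap = measured − calculated = 322 − 290.4 = 31.6 mOsm/kg

31.6 mOsm/kg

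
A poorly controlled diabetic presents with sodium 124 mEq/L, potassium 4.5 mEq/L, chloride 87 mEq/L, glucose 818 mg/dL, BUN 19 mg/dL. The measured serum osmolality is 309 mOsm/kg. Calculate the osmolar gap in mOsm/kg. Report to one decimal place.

8.8 mOsm/kg

Calculated osmolality = 2·Na + glucose/18 + BUN/2.8
= 2·124 + 818/18 + 19/2.8
= 248 + 45.44 + 6.79
= 300.23 mOsm/kg ≈ 300.2 mOsm/kg
Osmolar gap = measured − calculated = 309 − 300.2 = 8.8 mOsm/kg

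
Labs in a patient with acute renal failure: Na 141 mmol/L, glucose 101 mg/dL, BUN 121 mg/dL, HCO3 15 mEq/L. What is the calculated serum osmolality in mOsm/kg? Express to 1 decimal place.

Calculated osmolality = 2·Na + glucose/18 + BUN/2.8
= 2·141 + 101/18 + 121/2.8
= 282 + 5.61 + 43.21
= 330.82 mOsm/kg

330.8 mOsm/kg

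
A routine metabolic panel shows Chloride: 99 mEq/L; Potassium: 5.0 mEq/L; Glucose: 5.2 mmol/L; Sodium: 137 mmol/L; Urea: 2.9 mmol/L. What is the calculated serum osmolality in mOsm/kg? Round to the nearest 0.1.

Calculated osmolality = 2·Na + glucose + urea
= 2·137 + 5.2 + 2.9
= 274 + 5.20 + 2.90
= 282.1 mOsm/kg

282.1 mOsm/kg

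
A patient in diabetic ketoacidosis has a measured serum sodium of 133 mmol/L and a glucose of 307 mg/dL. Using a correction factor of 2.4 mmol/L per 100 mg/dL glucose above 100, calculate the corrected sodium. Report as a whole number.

Corrected Na = measured Na + 2.4 · (glucose − 100)/100
= 133 + 2.4 · (307 − 100)/100
= 133 + 5
= 138 mmol/L

138 mmol/L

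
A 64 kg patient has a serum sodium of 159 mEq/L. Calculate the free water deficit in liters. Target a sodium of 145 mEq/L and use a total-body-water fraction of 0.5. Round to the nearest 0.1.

3.1 L

TBW = 0.5 · 64 = 32 L
Free water deficit = TBW · (Na/145 − 1)
= 32 · (159/145 − 1)
= 32 · 0.0966
= 3.09 L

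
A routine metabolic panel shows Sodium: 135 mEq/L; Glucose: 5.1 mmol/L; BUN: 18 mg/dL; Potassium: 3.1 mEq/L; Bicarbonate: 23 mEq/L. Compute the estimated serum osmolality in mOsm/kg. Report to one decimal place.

Calculated osmolality = 2·Na + glucose + BUN/2.8
= 2·135 + 5.1 + 18/2.8
= 270 + 5.10 + 6.43
= 281.53 mOsm/kg

281.5 mOsm/kg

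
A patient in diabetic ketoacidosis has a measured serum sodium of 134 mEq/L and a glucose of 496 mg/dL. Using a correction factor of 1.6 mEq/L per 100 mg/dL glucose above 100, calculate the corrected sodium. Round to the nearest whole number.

Corrected Na = measured Na + 1.6 · (glucose − 100)/100
= 134 + 1.6 · (496 − 100)/100
= 134 + 6.3
= 140.3 mEq/L

140 mEq/L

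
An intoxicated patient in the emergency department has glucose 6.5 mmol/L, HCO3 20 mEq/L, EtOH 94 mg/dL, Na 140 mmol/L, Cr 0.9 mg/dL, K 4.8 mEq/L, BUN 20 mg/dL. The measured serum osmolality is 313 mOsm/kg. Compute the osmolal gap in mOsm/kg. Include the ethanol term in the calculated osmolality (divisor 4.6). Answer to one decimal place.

-1.1 mOsm/kg

Calculated osmolality = 2·Na + glucose + BUN/2.8 + ethanol/4.6
= 2·140 + 6.5 + 20/2.8 + 94/4.6
= 280 + 6.50 + 7.14 + 20.43
= 314.07 mOsm/kg ≈ 314.1 mOsm/kg
Osmolar gap = measured − calculated = 313 − 314.1 = -1.1 mOsm/kg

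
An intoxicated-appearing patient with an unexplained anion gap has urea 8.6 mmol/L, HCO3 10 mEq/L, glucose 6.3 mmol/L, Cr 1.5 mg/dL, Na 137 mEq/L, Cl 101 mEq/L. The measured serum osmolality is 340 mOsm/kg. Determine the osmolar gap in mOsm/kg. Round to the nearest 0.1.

Calculated osmolality = 2·Na + glucose + urea
= 2·137 + 6.3 + 8.6
= 274 + 6.30 + 8.60
= 288.9 mOsm/kg ≈ 288.9 mOsm/kg
Osmolar gap = measured − calculated = 340 − 288.9 = 51.1 mOsm/kg

51.1 mOsm/kg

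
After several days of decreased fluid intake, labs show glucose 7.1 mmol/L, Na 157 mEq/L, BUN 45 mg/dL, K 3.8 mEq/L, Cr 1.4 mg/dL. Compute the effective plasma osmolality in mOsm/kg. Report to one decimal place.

Effective osmolality excludes urea (freely permeant across cell membranes):
2·Na + glucose
= 2·157 + 7.1
= 314 + 7.1
= 321.1 mOsm/kg

321.1 mOsm/kg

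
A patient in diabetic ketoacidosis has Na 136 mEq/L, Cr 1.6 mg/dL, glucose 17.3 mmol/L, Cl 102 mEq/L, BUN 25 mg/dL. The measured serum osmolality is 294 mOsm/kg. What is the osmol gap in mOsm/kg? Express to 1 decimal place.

Calculated osmolality = 2·Na + glucose + BUN/2.8
= 2·136 + 17.3 + 25/2.8
= 272 + 17.30 + 8.93
= 298.23 mOsm/kg ≈ 298.2 mOsm/kg
Osmolar gap = measured − calculated = 294 − 298.2 = -4.2 mOsm/kg

-4.2 mOsm/kg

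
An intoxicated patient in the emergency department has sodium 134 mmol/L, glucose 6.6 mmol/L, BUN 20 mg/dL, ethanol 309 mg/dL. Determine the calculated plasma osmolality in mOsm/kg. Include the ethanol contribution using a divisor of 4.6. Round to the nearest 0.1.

348.9 mOsm/kg

Calculated osmolality = 2·Na + glucose + BUN/2.8 + ethanol/4.6
= 2·134 + 6.6 + 20/2.8 + 309/4.6
= 268 + 6.60 + 7.14 + 67.17
= 348.91 mOsm/kg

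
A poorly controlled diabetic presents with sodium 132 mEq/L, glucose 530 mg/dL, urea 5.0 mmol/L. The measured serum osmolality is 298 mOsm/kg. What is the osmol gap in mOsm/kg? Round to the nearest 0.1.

Calculated osmolality = 2·Na + glucose/18 + urea
= 2·132 + 530/18 + 5
= 264 + 29.44 + 5
= 298.44 mOsm/kg ≈ 298.4 mOsm/kg
Osmolar gap = measured − calculated = 298 − 298.4 = -0.4 mOsm/kg

-0.4 mOsm/kg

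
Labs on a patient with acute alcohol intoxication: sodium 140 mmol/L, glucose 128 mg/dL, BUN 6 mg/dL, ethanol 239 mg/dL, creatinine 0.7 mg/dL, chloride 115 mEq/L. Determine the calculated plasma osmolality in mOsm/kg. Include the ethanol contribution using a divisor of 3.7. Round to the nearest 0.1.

353.8 mOsm/kg

Calculated osmolality = 2·Na + glucose/18 + BUN/2.8 + ethanol/3.7
= 2·140 + 128/18 + 6/2.8 + 239/3.7
= 280 + 7.11 + 2.14 + 64.59
= 353.84 mOsm/kg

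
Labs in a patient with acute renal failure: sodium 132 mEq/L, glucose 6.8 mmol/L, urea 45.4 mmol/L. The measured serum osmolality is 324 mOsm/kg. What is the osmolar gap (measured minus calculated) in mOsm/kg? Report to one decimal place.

7.8 mOsm/kg

Calculated osmolality = 2·Na + glucose + urea
= 2·132 + 6.8 + 45.4
= 264 + 6.80 + 45.40
= 316.2 mOsm/kg ≈ 316.2 mOsm/kg
Osmolar gap = measured − calculated = 324 − 316.2 = 7.8 mOsm/kg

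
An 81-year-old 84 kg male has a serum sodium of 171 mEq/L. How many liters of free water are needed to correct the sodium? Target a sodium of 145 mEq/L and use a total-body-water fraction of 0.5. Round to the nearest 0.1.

TBW = 0.5 · 84 = 42 L
Free water deficit = TBW · (Na/145 − 1)
= 42 · (171/145 − 1)
= 42 · 0.1793
= 7.53 L

7.5 L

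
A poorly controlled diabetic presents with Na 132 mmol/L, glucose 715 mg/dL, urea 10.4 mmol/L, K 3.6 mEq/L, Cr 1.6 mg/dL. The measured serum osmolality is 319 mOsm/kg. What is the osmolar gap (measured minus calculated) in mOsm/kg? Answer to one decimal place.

Calculated osmolality = 2·Na + glucose/18 + urea
= 2·132 + 715/18 + 10.4
= 264 + 39.72 + 10.40
= 314.12 mOsm/kg ≈ 314.1 mOsm/kg
Osmolar gap = measured − calculated = 319 − 314.1 = 4.9 mOsm/kg

4.9 mOsm/kg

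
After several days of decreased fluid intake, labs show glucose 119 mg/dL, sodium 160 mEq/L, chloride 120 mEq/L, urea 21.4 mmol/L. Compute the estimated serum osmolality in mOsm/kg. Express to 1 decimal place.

348.0 mOsm/kg

Calculated osmolality = 2·Na + glucose/18 + urea
= 2·160 + 119/18 + 21.4
= 320 + 6.61 + 21.40
= 348.01 mOsm/kg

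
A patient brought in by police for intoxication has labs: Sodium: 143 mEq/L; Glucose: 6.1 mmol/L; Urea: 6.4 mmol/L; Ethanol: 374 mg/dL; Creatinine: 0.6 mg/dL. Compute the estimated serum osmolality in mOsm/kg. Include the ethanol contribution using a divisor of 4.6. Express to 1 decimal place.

379.8 mOsm/kg

Calculated osmolality = 2·Na + glucose + urea + ethanol/4.6
= 2·143 + 6.1 + 6.4 + 374/4.6
= 286 + 6.10 + 6.40 + 81.30
= 379.8 mOsm/kg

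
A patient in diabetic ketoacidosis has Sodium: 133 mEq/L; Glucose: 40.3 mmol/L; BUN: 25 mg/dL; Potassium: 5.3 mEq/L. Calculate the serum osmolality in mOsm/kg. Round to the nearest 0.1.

315.2 mOsm/kg

Calculated osmolality = 2·Na + glucose + BUN/2.8
= 2·133 + 40.3 + 25/2.8
= 266 + 40.30 + 8.93
= 315.23 mOsm/kg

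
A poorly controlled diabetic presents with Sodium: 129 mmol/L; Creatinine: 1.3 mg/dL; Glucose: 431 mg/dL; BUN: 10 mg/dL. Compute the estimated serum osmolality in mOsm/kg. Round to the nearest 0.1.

Calculated osmolality = 2·Na + glucose/18 + BUN/2.8
= 2·129 + 431/18 + 10/2.8
= 258 + 23.94 + 3.57
= 285.51 mOsm/kg

285.5 mOsm/kg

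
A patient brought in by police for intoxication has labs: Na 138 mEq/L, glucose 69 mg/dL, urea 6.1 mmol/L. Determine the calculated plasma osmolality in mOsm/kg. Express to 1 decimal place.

Calculated osmolality = 2·Na + glucose/18 + urea
= 2·138 + 69/18 + 6.1
= 276 + 3.83 + 6.10
= 285.93 mOsm/kg

285.9 mOsm/kg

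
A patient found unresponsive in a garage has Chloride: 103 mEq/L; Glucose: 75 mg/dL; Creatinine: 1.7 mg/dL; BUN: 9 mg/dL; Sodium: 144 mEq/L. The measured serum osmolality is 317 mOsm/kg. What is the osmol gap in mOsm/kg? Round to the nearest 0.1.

21.6 mOsm/kg

Calculated osmolality = 2·Na + glucose/18 + BUN/2.8
= 2·144 + 75/18 + 9/2.8
= 288 + 4.17 + 3.21
= 295.38 mOsm/kg ≈ 295.4 mOsm/kg
Osmolar gap = measured − calculated = 317 − 295.4 = 21.6 mOsm/kg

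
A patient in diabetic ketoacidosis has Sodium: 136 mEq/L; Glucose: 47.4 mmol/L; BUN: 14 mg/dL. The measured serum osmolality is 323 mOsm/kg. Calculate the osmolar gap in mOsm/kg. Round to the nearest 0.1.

-1.4 mOsm/kg

Calculated osmolality = 2·Na + glucose + BUN/2.8
= 2·136 + 47.4 + 14/2.8
= 272 + 47.40 + 5
= 324.4 mOsm/kg ≈ 324.4 mOsm/kg
Osmolar gap = measured − calculated = 323 − 324.4 = -1.4 mOsm/kg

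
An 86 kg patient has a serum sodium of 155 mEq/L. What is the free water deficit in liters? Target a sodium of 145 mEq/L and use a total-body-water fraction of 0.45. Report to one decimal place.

TBW = 0.45 · 86 = 38.7 L
Free water deficit = TBW · (Na/145 − 1)
= 38.7 · (155/145 − 1)
= 38.7 · 0.069
= 2.67 L

2.7 L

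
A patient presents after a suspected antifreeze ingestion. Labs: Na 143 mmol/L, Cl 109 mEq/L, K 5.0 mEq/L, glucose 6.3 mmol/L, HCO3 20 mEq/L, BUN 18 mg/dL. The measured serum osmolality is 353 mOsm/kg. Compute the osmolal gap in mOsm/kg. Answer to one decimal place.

54.3 mOsm/kg

Calculated osmolality = 2·Na + glucose + BUN/2.8
= 2·143 + 6.3 + 18/2.8
= 286 + 6.30 + 6.43
= 298.73 mOsm/kg ≈ 298.7 mOsm/kg
Osmolar gap = measured − calculated = 353 − 298.7 = 54.3 mOsm/kg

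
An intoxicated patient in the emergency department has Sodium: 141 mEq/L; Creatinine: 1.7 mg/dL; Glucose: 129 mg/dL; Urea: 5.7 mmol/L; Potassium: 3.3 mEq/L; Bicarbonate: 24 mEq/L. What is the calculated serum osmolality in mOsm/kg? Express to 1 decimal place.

294.9 mOsm/kg

Calculated osmolality = 2·Na + glucose/18 + urea
= 2·141 + 129/18 + 5.7
= 282 + 7.17 + 5.70
= 294.87 mOsm/kg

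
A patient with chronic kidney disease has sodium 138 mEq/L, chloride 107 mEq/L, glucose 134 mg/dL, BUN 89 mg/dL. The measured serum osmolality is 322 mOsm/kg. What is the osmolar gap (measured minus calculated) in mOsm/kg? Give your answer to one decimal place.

Calculated osmolality = 2·Na + glucose/18 + BUN/2.8
= 2·138 + 134/18 + 89/2.8
= 276 + 7.44 + 31.79
= 315.23 mOsm/kg ≈ 315.2 mOsm/kg
Osmolar gap = measured − calculated = 322 − 315.2 = 6.8 mOsm/kg

6.8 mOsm/kg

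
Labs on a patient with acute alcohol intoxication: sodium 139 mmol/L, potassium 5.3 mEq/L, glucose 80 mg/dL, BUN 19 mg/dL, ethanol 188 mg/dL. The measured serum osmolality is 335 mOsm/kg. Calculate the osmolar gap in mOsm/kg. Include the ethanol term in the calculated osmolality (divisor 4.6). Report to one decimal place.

Calculated osmolality = 2·Na + glucose/18 + BUN/2.8 + ethanol/4.6
= 2·139 + 80/18 + 19/2.8 + 188/4.6
= 278 + 4.44 + 6.79 + 40.87
= 330.1 mOsm/kg ≈ 330.1 mOsm/kg
Osmolar gap = measured − calculated = 335 − 330.1 = 4.9 mOsm/kg

4.9 mOsm/kg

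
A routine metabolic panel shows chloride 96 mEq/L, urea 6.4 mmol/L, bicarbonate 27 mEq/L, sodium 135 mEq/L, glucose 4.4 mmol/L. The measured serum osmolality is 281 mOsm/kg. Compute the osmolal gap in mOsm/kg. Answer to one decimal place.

Calculated osmolality = 2·Na + glucose + urea
= 2·135 + 4.4 + 6.4
= 270 + 4.40 + 6.40
= 280.8 mOsm/kg ≈ 280.8 mOsm/kg
Osmolar gap = measured − calculated = 281 − 280.8 = 0.2 mOsm/kg

0.2 mOsm/kg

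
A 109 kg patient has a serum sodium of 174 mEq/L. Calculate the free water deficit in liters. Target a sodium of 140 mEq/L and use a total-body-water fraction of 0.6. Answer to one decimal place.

TBW = 0.6 · 109 = 65.4 L
Free water deficit = TBW · (Na/140 − 1)
= 65.4 · (174/140 − 1)
= 65.4 · 0.2429
= 15.89 L

15.9 L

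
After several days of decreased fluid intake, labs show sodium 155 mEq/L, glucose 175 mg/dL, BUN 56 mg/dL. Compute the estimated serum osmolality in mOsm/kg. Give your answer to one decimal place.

339.7 mOsm/kg

Calculated osmolality = 2·Na + glucose/18 + BUN/2.8
= 2·155 + 175/18 + 56/2.8
= 310 + 9.72 + 20
= 339.72 mOsm/kg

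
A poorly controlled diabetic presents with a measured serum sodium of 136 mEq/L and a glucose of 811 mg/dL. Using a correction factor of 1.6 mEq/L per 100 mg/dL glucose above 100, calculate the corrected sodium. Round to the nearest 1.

Corrected Na = measured Na + 1.6 · (glucose − 100)/100
= 136 + 1.6 · (811 − 100)/100
= 136 + 11.4
= 147.4 mEq/L

147 mEq/L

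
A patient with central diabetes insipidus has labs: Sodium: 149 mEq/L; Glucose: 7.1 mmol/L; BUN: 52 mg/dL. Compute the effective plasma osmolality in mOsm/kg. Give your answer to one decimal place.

305.1 mOsm/kg

Effective osmolality excludes urea (freely permeant across cell membranes):
2·Na + glucose
= 2·149 + 7.1
= 298 + 7.1
= 305.1 mOsm/kg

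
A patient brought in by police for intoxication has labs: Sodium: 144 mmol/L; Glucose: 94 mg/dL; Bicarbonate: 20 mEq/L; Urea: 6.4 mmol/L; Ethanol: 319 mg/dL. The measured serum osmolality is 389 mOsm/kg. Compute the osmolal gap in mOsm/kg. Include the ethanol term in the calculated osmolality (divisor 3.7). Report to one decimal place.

3.2 mOsm/kg

Calculated osmolality = 2·Na + glucose/18 + urea + ethanol/3.7
= 2·144 + 94/18 + 6.4 + 319/3.7
= 288 + 5.22 + 6.40 + 86.22
= 385.84 mOsm/kg ≈ 385.8 mOsm/kg
Osmolar gap = measured − calculated = 389 − 385.8 = 3.2 mOsm/kg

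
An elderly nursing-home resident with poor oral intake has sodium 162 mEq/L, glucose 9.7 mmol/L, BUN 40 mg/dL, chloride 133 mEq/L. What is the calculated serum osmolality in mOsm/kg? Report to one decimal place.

348.0 mOsm/kg

Calculated osmolality = 2·Na + glucose + BUN/2.8
= 2·162 + 9.7 + 40/2.8
= 324 + 9.70 + 14.29
= 347.99 mOsm/kg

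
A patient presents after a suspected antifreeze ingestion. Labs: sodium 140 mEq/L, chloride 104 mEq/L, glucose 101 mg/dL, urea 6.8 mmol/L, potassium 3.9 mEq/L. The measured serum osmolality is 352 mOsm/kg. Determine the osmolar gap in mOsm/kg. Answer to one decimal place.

59.6 mOsm/kg

Calculated osmolality = 2·Na + glucose/18 + urea
= 2·140 + 101/18 + 6.8
= 280 + 5.61 + 6.80
= 292.41 mOsm/kg ≈ 292.4 mOsm/kg
Osmolar gap = measured − calculated = 352 − 292.4 = 59.6 mOsm/kg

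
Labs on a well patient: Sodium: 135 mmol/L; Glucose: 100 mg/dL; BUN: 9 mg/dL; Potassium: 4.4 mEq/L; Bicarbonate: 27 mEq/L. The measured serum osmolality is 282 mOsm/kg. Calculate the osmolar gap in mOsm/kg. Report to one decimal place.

Calculated osmolality = 2·Na + glucose/18 + BUN/2.8
= 2·135 + 100/18 + 9/2.8
= 270 + 5.56 + 3.21
= 278.77 mOsm/kg ≈ 278.8 mOsm/kg
Osmolar gap = measured − calculated = 282 − 278.8 = 3.2 mOsm/kg

3.2 mOsm/kg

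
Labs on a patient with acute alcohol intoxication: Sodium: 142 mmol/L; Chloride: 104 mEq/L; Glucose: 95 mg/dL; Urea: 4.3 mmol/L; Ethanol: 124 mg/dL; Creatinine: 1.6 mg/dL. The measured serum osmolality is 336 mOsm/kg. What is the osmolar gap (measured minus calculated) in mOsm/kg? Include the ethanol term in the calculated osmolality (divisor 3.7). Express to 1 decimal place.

8.9 mOsm/kg

Calculated osmolality = 2·Na + glucose/18 + urea + ethanol/3.7
= 2·142 + 95/18 + 4.3 + 124/3.7
= 284 + 5.28 + 4.30 + 33.51
= 327.09 mOsm/kg ≈ 327.1 mOsm/kg
Osmolar gap = measured − calculated = 336 − 327.1 = 8.9 mOsm/kg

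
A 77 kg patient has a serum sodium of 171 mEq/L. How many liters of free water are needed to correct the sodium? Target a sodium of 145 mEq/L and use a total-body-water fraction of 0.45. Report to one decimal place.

6.2 L

TBW = 0.45 · 77 = 34.65 L
Free water deficit = TBW · (Na/145 − 1)
= 34.65 · (171/145 − 1)
= 34.65 · 0.1793
= 6.21 L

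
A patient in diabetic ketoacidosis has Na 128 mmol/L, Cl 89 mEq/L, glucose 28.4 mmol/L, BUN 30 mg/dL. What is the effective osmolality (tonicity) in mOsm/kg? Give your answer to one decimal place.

Effective osmolality excludes urea (freely permeant across cell membranes):
2·Na + glucose
= 2·128 + 28.4
= 256 + 28.4
= 284.4 mOsm/kg

284.4 mOsm/kg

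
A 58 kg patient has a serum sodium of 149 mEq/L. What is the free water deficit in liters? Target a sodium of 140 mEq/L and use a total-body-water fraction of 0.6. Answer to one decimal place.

TBW = 0.6 · 58 = 34.8 L
Free water deficit = TBW · (Na/140 − 1)
= 34.8 · (149/140 − 1)
= 34.8 · 0.0643
= 2.24 L

2.2 L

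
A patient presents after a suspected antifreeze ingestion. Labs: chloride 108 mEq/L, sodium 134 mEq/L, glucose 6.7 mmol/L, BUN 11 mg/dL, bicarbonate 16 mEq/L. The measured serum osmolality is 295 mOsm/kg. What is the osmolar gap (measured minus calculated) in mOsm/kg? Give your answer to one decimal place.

Calculated osmolality = 2·Na + glucose + BUN/2.8
= 2·134 + 6.7 + 11/2.8
= 268 + 6.70 + 3.93
= 278.63 mOsm/kg ≈ 278.6 mOsm/kg
Osmolar gap = measured − calculated = 295 − 278.6 = 16.4 mOsm/kg

16.4 mOsm/kg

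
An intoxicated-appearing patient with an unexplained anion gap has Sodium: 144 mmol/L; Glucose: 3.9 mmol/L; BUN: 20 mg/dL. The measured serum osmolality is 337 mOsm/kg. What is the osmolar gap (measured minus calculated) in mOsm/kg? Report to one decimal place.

38.0 mOsm/kg

Calculated osmolality = 2·Na + glucose + BUN/2.8
= 2·144 + 3.9 + 20/2.8
= 288 + 3.90 + 7.14
= 299.04 mOsm/kg ≈ 299.0 mOsm/kg
Osmolar gap = measured − calculated = 337 − 299.0 = 38.0 mOsm/kg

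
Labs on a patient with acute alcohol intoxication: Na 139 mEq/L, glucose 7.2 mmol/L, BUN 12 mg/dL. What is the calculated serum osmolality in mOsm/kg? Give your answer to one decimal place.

Calculated osmolality = 2·Na + glucose + BUN/2.8
= 2·139 + 7.2 + 12/2.8
= 278 + 7.20 + 4.29
= 289.49 mOsm/kg

289.5 mOsm/kg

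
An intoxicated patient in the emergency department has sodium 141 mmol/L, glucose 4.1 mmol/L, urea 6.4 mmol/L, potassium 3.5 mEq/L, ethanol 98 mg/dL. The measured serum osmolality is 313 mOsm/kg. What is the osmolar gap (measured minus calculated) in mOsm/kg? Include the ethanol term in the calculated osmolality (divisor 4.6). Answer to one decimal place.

Calculated osmolality = 2·Na + glucose + urea + ethanol/4.6
= 2·141 + 4.1 + 6.4 + 98/4.6
= 282 + 4.10 + 6.40 + 21.30
= 313.8 mOsm/kg ≈ 313.8 mOsm/kg
Osmolar gap = measured − calculated = 313 − 313.8 = -0.8 mOsm/kg

-0.8 mOsm/kg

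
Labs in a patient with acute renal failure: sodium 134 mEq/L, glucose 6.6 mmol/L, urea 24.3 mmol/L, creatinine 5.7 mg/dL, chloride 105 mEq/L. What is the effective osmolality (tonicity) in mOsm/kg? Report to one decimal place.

Effective osmolality excludes urea (freely permeant across cell membranes):
2·Na + glucose
= 2·134 + 6.6
= 268 + 6.6
= 274.6 mOsm/kg

274.6 mOsm/kg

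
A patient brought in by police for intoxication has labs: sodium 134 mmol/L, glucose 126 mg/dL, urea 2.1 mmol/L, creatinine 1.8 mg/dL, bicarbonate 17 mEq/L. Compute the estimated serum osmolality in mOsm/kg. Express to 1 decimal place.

277.1 mOsm/kg

Calculated osmolality = 2·Na + glucose/18 + urea
= 2·134 + 126/18 + 2.1
= 268 + 7 + 2.10
= 277.1 mOsm/kg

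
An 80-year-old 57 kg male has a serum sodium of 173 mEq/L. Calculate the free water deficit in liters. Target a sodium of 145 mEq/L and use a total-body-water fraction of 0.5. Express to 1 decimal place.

TBW = 0.5 · 57 = 28.5 L
Free water deficit = TBW · (Na/145 − 1)
= 28.5 · (173/145 − 1)
= 28.5 · 0.1931
= 5.5 L

5.5 L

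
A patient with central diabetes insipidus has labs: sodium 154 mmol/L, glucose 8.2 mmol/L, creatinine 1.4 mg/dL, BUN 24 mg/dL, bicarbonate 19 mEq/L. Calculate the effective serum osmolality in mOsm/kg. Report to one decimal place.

Effective osmolality excludes urea (freely permeant across cell membranes):
2·Na + glucose
= 2·154 + 8.2
= 308 + 8.2
= 316.2 mOsm/kg

316.2 mOsm/kg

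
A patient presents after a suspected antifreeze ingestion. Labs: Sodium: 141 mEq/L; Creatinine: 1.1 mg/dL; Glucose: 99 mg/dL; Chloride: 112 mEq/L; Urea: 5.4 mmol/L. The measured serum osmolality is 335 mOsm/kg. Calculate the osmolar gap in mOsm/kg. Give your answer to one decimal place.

Calculated osmolality = 2·Na + glucose/18 + urea
= 2·141 + 99/18 + 5.4
= 282 + 5.50 + 5.40
= 292.9 mOsm/kg ≈ 292.9 mOsm/kg
Osmolar gap = measured − calculated = 335 − 292.9 = 42.1 mOsm/kg

42.1 mOsm/kg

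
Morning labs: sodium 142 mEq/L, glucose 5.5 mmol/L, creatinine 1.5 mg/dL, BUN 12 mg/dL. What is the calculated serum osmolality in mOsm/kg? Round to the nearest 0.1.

293.8 mOsm/kg

Calculated osmolality = 2·Na + glucose + BUN/2.8
= 2·142 + 5.5 + 12/2.8
= 284 + 5.50 + 4.29
= 293.79 mOsm/kg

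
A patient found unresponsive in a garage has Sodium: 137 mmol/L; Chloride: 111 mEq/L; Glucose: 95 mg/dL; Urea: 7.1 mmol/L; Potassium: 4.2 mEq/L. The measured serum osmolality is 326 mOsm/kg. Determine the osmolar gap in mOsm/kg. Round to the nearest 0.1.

Calculated osmolality = 2·Na + glucose/18 + urea
= 2·137 + 95/18 + 7.1
= 274 + 5.28 + 7.10
= 286.38 mOsm/kg ≈ 286.4 mOsm/kg
Osmolar gap = measured − calculated = 326 − 286.4 = 39.6 mOsm/kg

39.6 mOsm/kg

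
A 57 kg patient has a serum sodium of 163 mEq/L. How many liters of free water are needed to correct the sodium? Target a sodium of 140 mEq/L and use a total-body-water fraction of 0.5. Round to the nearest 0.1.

4.7 L

TBW = 0.5 · 57 = 28.5 L
Free water deficit = TBW · (Na/140 − 1)
= 28.5 · (163/140 − 1)
= 28.5 · 0.1643
= 4.68 L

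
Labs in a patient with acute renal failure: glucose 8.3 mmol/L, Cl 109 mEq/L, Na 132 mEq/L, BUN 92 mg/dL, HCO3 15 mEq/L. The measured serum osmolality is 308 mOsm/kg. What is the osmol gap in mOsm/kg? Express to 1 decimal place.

Calculated osmolality = 2·Na + glucose + BUN/2.8
= 2·132 + 8.3 + 92/2.8
= 264 + 8.30 + 32.86
= 305.16 mOsm/kg ≈ 305.2 mOsm/kg
Osmolar gap = measured − calculated = 308 − 305.2 = 2.8 mOsm/kg

2.8 mOsm/kg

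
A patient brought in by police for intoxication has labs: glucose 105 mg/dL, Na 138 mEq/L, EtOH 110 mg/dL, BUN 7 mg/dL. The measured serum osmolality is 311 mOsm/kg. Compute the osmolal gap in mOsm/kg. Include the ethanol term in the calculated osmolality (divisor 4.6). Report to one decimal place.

2.8 mOsm/kg

Calculated osmolality = 2·Na + glucose/18 + BUN/2.8 + ethanol/4.6
= 2·138 + 105/18 + 7/2.8 + 110/4.6
= 276 + 5.83 + 2.50 + 23.91
= 308.24 mOsm/kg ≈ 308.2 mOsm/kg
Osmolar gap = measured − calculated = 311 − 308.2 = 2.8 mOsm/kg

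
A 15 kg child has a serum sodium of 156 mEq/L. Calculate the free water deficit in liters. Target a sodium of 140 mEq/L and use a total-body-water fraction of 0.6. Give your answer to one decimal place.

1.0 L

TBW = 0.6 · 15 = 9 L
Free water deficit = TBW · (Na/140 − 1)
= 9 · (156/140 − 1)
= 9 · 0.1143
= 1.03 L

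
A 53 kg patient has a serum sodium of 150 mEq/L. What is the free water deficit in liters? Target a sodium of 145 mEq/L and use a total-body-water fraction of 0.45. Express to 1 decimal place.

TBW = 0.45 · 53 = 23.85 L
Free water deficit = TBW · (Na/145 − 1)
= 23.85 · (150/145 − 1)
= 23.85 · 0.0345
= 0.82 L

0.8 L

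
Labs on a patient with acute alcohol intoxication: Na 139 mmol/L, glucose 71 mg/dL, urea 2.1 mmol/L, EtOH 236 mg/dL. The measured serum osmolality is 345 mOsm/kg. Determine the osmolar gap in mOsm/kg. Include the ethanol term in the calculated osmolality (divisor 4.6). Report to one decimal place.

Calculated osmolality = 2·Na + glucose/18 + urea + ethanol/4.6
= 2·139 + 71/18 + 2.1 + 236/4.6
= 278 + 3.94 + 2.10 + 51.30
= 335.34 mOsm/kg ≈ 335.3 mOsm/kg
Osmolar gap = measured − calculated = 345 − 335.3 = 9.7 mOsm/kg

9.7 mOsm/kg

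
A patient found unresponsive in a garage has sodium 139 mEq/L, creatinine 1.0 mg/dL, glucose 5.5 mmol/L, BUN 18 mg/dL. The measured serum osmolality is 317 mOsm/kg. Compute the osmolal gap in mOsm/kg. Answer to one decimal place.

27.1 mOsm/kg

Calculated osmolality = 2·Na + glucose + BUN/2.8
= 2·139 + 5.5 + 18/2.8
= 278 + 5.50 + 6.43
= 289.93 mOsm/kg ≈ 289.9 mOsm/kg
Osmolar gap = measured − calculated = 317 − 289.9 = 27.1 mOsm/kg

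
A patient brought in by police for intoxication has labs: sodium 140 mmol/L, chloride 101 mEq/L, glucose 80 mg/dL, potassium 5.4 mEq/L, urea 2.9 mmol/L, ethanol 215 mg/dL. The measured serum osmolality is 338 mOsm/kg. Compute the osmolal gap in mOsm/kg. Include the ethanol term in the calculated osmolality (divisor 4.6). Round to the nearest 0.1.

3.9 mOsm/kg

Calculated osmolality = 2·Na + glucose/18 + urea + ethanol/4.6
= 2·140 + 80/18 + 2.9 + 215/4.6
= 280 + 4.44 + 2.90 + 46.74
= 334.08 mOsm/kg ≈ 334.1 mOsm/kg
Osmolar gap = measured − calculated = 338 − 334.1 = 3.9 mOsm/kg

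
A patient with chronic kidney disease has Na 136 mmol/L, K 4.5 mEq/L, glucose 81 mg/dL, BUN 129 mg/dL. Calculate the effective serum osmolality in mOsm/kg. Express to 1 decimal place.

Effective osmolality excludes urea (freely permeant across cell membranes):
2·Na + glucose/18
= 2·136 + 81/18
= 272 + 4.5
= 276.5 mOsm/kg

276.5 mOsm/kg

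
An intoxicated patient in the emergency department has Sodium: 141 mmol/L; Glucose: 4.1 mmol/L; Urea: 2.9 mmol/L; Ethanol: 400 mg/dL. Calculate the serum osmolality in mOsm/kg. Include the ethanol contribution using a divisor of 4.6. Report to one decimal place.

Calculated osmolality = 2·Na + glucose + urea + ethanol/4.6
= 2·141 + 4.1 + 2.9 + 400/4.6
= 282 + 4.10 + 2.90 + 86.96
= 375.96 mOsm/kg

376.0 mOsm/kg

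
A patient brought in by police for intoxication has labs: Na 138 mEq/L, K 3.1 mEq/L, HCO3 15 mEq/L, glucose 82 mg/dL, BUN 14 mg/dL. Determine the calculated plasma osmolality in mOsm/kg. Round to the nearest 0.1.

Calculated osmolality = 2·Na + glucose/18 + BUN/2.8
= 2·138 + 82/18 + 14/2.8
= 276 + 4.56 + 5
= 285.56 mOsm/kg

285.6 mOsm/kg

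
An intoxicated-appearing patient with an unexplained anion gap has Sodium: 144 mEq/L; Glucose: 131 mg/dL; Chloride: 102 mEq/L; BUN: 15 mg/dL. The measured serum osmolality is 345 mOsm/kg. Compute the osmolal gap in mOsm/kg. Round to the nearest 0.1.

Calculated osmolality = 2·Na + glucose/18 + BUN/2.8
= 2·144 + 131/18 + 15/2.8
= 288 + 7.28 + 5.36
= 300.64 mOsm/kg ≈ 300.6 mOsm/kg
Osmolar gap = measured − calculated = 345 − 300.6 = 44.4 mOsm/kg

44.4 mOsm/kg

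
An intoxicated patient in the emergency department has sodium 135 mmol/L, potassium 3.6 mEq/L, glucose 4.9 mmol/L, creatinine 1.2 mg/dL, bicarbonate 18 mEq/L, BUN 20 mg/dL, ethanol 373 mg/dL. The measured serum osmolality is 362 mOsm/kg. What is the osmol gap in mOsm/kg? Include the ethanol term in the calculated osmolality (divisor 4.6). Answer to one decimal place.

-1.1 mOsm/kg

Calculated osmolality = 2·Na + glucose + BUN/2.8 + ethanol/4.6
= 2·135 + 4.9 + 20/2.8 + 373/4.6
= 270 + 4.90 + 7.14 + 81.09
= 363.13 mOsm/kg ≈ 363.1 mOsm/kg
Osmolar gap = measured − calculated = 362 − 363.1 = -1.1 mOsm/kg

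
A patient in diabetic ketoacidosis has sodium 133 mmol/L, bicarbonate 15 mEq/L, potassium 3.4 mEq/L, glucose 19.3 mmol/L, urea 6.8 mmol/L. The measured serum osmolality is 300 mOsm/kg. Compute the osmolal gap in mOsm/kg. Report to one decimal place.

Calculated osmolality = 2·Na + glucose + urea
= 2·133 + 19.3 + 6.8
= 266 + 19.30 + 6.80
= 292.1 mOsm/kg ≈ 292.1 mOsm/kg
Osmolar gap = measured − calculated = 300 − 292.1 = 7.9 mOsm/kg

7.9 mOsm/kg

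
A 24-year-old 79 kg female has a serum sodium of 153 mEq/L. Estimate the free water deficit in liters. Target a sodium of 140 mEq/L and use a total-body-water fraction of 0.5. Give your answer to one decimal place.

TBW = 0.5 · 79 = 39.5 L
Free water deficit = TBW · (Na/140 − 1)
= 39.5 · (153/140 − 1)
= 39.5 · 0.0929
= 3.67 L

3.7 L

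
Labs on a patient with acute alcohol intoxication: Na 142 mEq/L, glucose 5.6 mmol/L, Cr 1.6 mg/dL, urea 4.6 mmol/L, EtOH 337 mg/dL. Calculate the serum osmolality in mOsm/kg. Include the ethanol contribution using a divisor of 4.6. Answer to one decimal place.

Calculated osmolality = 2·Na + glucose + urea + ethanol/4.6
= 2·142 + 5.6 + 4.6 + 337/4.6
= 284 + 5.60 + 4.60 + 73.26
= 367.46 mOsm/kg

367.5 mOsm/kg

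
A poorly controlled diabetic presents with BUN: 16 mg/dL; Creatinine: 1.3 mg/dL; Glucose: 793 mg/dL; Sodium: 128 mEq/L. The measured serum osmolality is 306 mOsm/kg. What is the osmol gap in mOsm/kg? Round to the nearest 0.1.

0.2 mOsm/kg

Calculated osmolality = 2·Na + glucose/18 + BUN/2.8
= 2·128 + 793/18 + 16/2.8
= 256 + 44.06 + 5.71
= 305.77 mOsm/kg ≈ 305.8 mOsm/kg
Osmolar gap = measured − calculated = 306 − 305.8 = 0.2 mOsm/kg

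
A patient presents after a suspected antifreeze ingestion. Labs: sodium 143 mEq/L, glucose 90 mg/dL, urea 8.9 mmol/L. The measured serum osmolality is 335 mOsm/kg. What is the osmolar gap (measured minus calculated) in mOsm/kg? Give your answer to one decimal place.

Calculated osmolality = 2·Na + glucose/18 + urea
= 2·143 + 90/18 + 8.9
= 286 + 5 + 8.90
= 299.9 mOsm/kg ≈ 299.9 mOsm/kg
Osmolar gap = measured − calculated = 335 − 299.9 = 35.1 mOsm/kg

35.1 mOsm/kg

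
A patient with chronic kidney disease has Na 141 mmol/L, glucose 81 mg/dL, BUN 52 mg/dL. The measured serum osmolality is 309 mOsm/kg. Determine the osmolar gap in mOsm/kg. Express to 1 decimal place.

3.9 mOsm/kg

Calculated osmolality = 2·Na + glucose/18 + BUN/2.8
= 2·141 + 81/18 + 52/2.8
= 282 + 4.50 + 18.57
= 305.07 mOsm/kg ≈ 305.1 mOsm/kg
Osmolar gap = measured − calculated = 309 − 305.1 = 3.9 mOsm/kg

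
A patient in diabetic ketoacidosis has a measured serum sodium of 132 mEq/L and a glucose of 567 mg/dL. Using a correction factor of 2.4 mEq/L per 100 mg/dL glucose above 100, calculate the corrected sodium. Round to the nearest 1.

143 mEq/L

Corrected Na = measured Na + 2.4 · (glucose − 100)/100
= 132 + 2.4 · (567 − 100)/100
= 132 + 11.2
= 143.2 mEq/L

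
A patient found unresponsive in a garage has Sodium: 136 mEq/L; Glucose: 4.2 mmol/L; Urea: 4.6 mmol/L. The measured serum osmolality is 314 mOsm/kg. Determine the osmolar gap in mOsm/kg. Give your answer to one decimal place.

Calculated osmolality = 2·Na + glucose + urea
= 2·136 + 4.2 + 4.6
= 272 + 4.20 + 4.60
= 280.8 mOsm/kg ≈ 280.8 mOsm/kg
Osmolar gap = measured − calculated = 314 − 280.8 = 33.2 mOsm/kg

33.2 mOsm/kg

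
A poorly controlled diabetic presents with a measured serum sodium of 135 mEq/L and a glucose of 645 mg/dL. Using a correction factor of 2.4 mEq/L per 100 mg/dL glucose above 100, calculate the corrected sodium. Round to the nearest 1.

148 mEq/L

Corrected Na = measured Na + 2.4 · (glucose − 100)/100
= 135 + 2.4 · (645 − 100)/100
= 135 + 13.1
= 148.1 mEq/L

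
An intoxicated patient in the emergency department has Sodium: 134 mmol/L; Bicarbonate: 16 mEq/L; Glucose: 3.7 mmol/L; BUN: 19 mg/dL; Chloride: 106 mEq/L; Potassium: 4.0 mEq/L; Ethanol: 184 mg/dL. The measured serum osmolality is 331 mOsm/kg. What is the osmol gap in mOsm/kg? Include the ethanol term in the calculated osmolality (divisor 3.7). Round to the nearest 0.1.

2.8 mOsm/kg

Calculated osmolality = 2·Na + glucose + BUN/2.8 + ethanol/3.7
= 2·134 + 3.7 + 19/2.8 + 184/3.7
= 268 + 3.70 + 6.79 + 49.73
= 328.22 mOsm/kg ≈ 328.2 mOsm/kg
Osmolar gap = measured − calculated = 331 − 328.2 = 2.8 mOsm/kg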